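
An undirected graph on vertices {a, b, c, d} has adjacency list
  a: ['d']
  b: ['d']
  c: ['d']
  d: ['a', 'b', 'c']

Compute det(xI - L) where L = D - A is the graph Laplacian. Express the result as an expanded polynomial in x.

Reading degrees in the order [a, b, c, d] gives [1, 1, 1, 3]; set D = diag(1, 1, 1, 3) and form L = D - A. Computing det(xI - L) by cofactor expansion (or equivalently via sum-over-permutations) gives x^4 - 6x^3 + 9x^2 - 4x. Since p(0) = det(-L) = 0, x divides p(x). By the matrix-tree theorem the graph has (1/4) * product of the nonzero eigenvalues = 1 spanning tree. The eigenvalues sum to 6, which equals trace(L) = 2|E|.

x^4 - 6x^3 + 9x^2 - 4x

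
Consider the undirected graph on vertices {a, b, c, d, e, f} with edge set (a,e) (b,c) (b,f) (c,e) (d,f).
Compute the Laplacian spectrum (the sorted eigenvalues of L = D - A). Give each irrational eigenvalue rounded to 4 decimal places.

[0, 0.2679, 1, 2, 3, 3.7321]

Reading degrees in the order [a, b, c, d, e, f] gives [1, 2, 2, 1, 2, 2]; set D = diag(1, 2, 2, 1, 2, 2) and form L = D - A. The multiplicity of 0 as a Laplacian eigenvalue equals the number of connected components. The single zero eigenvalue shows the graph is connected. The eigenvalues sum to 10, which equals trace(L) = 2|E|.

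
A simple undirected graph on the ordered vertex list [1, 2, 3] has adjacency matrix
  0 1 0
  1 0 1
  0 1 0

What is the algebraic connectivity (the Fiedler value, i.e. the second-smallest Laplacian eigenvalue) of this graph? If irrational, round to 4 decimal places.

1

With the vertex order [1, 2, 3], the degrees are [1, 2, 1], giving D = diag(1, 2, 1) and L = D - A. Computing the eigenvalues of L and sorting gives [0, 1, 3]. The Fiedler value lambda_2 = 1 is strictly positive, so the graph is connected.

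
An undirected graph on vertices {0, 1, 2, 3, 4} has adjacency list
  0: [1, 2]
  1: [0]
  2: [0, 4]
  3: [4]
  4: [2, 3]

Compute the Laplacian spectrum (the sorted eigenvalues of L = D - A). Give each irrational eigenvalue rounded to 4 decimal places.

[0, 0.3820, 1.3820, 2.6180, 3.6180]

Each diagonal entry of L is the vertex degree and each off-diagonal entry is -1 where an edge is present, 0 otherwise; in the order [0, 1, 2, 3, 4] the diagonal is [2, 1, 2, 1, 2]. Since every row of L sums to 0, the all-ones vector is in the kernel and 0 is an eigenvalue.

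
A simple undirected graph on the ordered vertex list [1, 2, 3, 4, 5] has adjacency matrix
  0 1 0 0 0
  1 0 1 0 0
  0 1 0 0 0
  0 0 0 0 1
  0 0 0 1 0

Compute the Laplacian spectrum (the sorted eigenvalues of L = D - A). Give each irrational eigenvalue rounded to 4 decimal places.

Each diagonal entry of L is the vertex degree and each off-diagonal entry is -1 where an edge is present, 0 otherwise; in the order [1, 2, 3, 4, 5] the diagonal is [1, 2, 1, 1, 1]. Diagonalising L (or applying a numerical eigensolver to the 5x5 matrix) gives the spectrum above. The 2 zero eigenvalues correspond to the 2 connected components. The largest eigenvalue, 3, is at most the vertex count 5.

[0, 0, 1, 2, 3]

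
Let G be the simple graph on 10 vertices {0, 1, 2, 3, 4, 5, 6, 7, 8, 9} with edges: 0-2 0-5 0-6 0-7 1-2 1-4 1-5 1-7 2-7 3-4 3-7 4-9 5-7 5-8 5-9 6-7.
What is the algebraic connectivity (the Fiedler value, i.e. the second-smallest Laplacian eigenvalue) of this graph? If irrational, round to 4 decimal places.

With the vertex order [0, 1, 2, 3, 4, 5, 6, 7, 8, 9], the degrees are [4, 4, 3, 2, 3, 5, 2, 6, 1, 2], giving D = diag(4, 4, 3, 2, 3, 5, 2, 6, 1, 2) and L = D - A. Computing the eigenvalues of L and sorting gives [0, 0.8442, 1.1079, 1.8283, 2.1703, 3.4455, 4.2182, 4.6079, 6.5752, 7.2026]. The Fiedler value lambda_2 = 0.8442 is strictly positive, so the graph is connected. There is one zero in the spectrum, matching the 1 component. The largest eigenvalue, 7.2026, is at most the vertex count 10.

0.8442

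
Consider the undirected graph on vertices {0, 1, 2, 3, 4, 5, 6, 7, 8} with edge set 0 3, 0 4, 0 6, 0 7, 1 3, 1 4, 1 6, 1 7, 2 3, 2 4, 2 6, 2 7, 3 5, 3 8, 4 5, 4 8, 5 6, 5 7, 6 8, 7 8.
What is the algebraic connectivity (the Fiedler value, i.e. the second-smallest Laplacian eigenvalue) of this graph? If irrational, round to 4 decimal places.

4

Each diagonal entry of L is the vertex degree and each off-diagonal entry is -1 where an edge is present, 0 otherwise; in the order [0, 1, 2, 3, 4, 5, 6, 7, 8] the diagonal is [4, 4, 4, 5, 5, 4, 5, 5, 4]. The sorted Laplacian eigenvalues are [0, 4, 4, 4, 4, 5, 5, 5, 9]; the algebraic connectivity is the second entry, 4. There is one zero in the spectrum, matching the 1 component. The eigenvalues sum to 40, which equals trace(L) = 2|E|.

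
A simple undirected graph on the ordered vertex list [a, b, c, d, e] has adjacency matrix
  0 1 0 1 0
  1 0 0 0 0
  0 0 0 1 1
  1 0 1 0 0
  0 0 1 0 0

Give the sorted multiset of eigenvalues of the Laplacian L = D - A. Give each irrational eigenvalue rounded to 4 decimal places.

Reading degrees in the order [a, b, c, d, e] gives [2, 1, 2, 2, 1]; set D = diag(2, 1, 2, 2, 1) and form L = D - A. Since every row of L sums to 0, the all-ones vector is in the kernel and 0 is an eigenvalue.

[0, 0.3820, 1.3820, 2.6180, 3.6180]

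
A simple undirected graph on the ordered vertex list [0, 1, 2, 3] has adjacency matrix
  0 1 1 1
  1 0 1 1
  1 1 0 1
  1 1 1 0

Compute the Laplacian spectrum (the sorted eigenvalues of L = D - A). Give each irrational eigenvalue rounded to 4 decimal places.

[0, 4, 4, 4]

With the vertex order [0, 1, 2, 3], the degrees are [3, 3, 3, 3], giving D = diag(3, 3, 3, 3) and L = D - A. The multiplicity of 0 as a Laplacian eigenvalue equals the number of connected components. The single zero eigenvalue shows the graph is connected. There is one zero in the spectrum, matching the 1 component.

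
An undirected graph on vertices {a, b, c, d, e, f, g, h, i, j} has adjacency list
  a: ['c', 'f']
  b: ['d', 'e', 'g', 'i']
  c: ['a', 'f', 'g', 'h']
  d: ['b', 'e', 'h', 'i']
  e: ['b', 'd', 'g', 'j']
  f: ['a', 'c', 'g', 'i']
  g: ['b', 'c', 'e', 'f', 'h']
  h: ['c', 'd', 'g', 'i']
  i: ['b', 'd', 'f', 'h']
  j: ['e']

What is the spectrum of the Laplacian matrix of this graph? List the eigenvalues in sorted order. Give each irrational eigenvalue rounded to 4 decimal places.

With the vertex order [a, b, c, d, e, f, g, h, i, j], the degrees are [2, 4, 4, 4, 4, 4, 5, 4, 4, 1], giving D = diag(2, 4, 4, 4, 4, 4, 5, 4, 4, 1) and L = D - A. Diagonalising L (or applying a numerical eigensolver to the 10x10 matrix) gives the spectrum above. The single zero eigenvalue shows the graph is connected. By the matrix-tree theorem the graph has (1/10) * product of the nonzero eigenvalues = 4777 spanning trees.

[0, 0.7052, 1.3868, 3.1585, 3.5226, 3.9290, 5, 5.4511, 5.9124, 6.9345]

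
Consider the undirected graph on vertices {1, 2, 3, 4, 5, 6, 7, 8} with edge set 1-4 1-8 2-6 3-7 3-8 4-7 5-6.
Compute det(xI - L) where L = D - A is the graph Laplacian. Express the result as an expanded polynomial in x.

x^8 - 14x^7 + 78x^6 - 220x^5 + 330x^4 - 250x^3 + 75x^2

Each diagonal entry of L is the vertex degree and each off-diagonal entry is -1 where an edge is present, 0 otherwise; in the order [1, 2, 3, 4, 5, 6, 7, 8] the diagonal is [2, 1, 2, 2, 1, 2, 2, 2]. Computing det(xI - L) by cofactor expansion (or equivalently via sum-over-permutations) gives x^8 - 14x^7 + 78x^6 - 220x^5 + 330x^4 - 250x^3 + 75x^2. The constant term is 0 because L is singular (the all-ones vector lies in its kernel). The largest eigenvalue, 3.6180, is at most the vertex count 8.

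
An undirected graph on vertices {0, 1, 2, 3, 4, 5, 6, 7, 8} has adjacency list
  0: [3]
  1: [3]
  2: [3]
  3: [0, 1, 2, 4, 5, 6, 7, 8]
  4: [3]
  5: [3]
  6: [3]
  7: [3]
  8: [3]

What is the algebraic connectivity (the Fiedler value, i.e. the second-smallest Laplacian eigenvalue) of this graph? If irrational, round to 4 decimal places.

Reading degrees in the order [0, 1, 2, 3, 4, 5, 6, 7, 8] gives [1, 1, 1, 8, 1, 1, 1, 1, 1]; set D = diag(1, 1, 1, 8, 1, 1, 1, 1, 1) and form L = D - A. The smallest Laplacian eigenvalue is always 0. The next one, lambda_2 = 1, measures how hard the graph is to disconnect: larger values mean better connectivity. There is one zero in the spectrum, matching the 1 component. The largest eigenvalue, 9, is at most the vertex count 9.

1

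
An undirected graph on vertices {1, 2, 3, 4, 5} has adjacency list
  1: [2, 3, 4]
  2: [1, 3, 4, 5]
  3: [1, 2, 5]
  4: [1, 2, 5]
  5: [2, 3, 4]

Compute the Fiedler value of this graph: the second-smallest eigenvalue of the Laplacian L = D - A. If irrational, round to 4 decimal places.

3

With the vertex order [1, 2, 3, 4, 5], the degrees are [3, 4, 3, 3, 3], giving D = diag(3, 4, 3, 3, 3) and L = D - A. Computing the eigenvalues of L and sorting gives [0, 3, 3, 5, 5]. The Fiedler value lambda_2 = 3 is strictly positive, so the graph is connected. By the matrix-tree theorem the graph has (1/5) * product of the nonzero eigenvalues = 45 spanning trees.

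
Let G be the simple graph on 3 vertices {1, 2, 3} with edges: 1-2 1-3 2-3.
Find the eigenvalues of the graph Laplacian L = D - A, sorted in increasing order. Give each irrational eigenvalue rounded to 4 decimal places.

Reading degrees in the order [1, 2, 3] gives [2, 2, 2]; set D = diag(2, 2, 2) and form L = D - A. L is symmetric positive semidefinite, so every eigenvalue is real and nonnegative. By the matrix-tree theorem the graph has (1/3) * product of the nonzero eigenvalues = 3 spanning trees.

[0, 3, 3]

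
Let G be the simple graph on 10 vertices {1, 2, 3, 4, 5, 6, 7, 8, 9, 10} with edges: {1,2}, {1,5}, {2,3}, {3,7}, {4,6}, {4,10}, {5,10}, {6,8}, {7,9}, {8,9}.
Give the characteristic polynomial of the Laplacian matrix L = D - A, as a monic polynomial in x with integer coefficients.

With the vertex order [1, 2, 3, 4, 5, 6, 7, 8, 9, 10], the degrees are [2, 2, 2, 2, 2, 2, 2, 2, 2, 2], giving D = diag(2, 2, 2, 2, 2, 2, 2, 2, 2, 2) and L = D - A. Computing det(xI - L) by cofactor expansion (or equivalently via sum-over-permutations) gives x^10 - 20x^9 + 170x^8 - 800x^7 + 2275x^6 - 4004x^5 + 4290x^4 - 2640x^3 + 825x^2 - 100x. The constant term is 0 because L is singular (the all-ones vector lies in its kernel). By the matrix-tree theorem the graph has (1/10) * product of the nonzero eigenvalues = 10 spanning trees.

x^10 - 20x^9 + 170x^8 - 800x^7 + 2275x^6 - 4004x^5 + 4290x^4 - 2640x^3 + 825x^2 - 100x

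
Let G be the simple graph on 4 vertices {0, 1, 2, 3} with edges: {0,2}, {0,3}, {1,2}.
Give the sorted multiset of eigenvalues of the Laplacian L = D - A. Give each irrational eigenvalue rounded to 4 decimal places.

Each diagonal entry of L is the vertex degree and each off-diagonal entry is -1 where an edge is present, 0 otherwise; in the order [0, 1, 2, 3] the diagonal is [2, 1, 2, 1]. Since every row of L sums to 0, the all-ones vector is in the kernel and 0 is an eigenvalue. The eigenvalues sum to 6, which equals trace(L) = 2|E|.

[0, 0.5858, 2, 3.4142]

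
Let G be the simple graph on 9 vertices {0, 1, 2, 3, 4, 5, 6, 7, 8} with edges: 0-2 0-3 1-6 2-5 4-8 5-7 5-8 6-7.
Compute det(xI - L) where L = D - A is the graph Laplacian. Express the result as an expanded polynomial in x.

Each diagonal entry of L is the vertex degree and each off-diagonal entry is -1 where an edge is present, 0 otherwise; in the order [0, 1, 2, 3, 4, 5, 6, 7, 8] the diagonal is [2, 1, 2, 1, 1, 3, 2, 2, 2]. Computing det(xI - L) by cofactor expansion (or equivalently via sum-over-permutations) gives x^9 - 16x^8 + 104x^7 - 354x^6 + 677x^5 - 724x^4 + 405x^3 - 102x^2 + 9x. Since p(0) = det(-L) = 0, x divides p(x). The eigenvalues sum to 16, which equals trace(L) = 2|E|.

x^9 - 16x^8 + 104x^7 - 354x^6 + 677x^5 - 724x^4 + 405x^3 - 102x^2 + 9x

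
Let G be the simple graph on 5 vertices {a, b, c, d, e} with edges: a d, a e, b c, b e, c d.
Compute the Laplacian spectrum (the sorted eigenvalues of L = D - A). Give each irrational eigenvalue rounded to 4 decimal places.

[0, 1.3820, 1.3820, 3.6180, 3.6180]

With the vertex order [a, b, c, d, e], the degrees are [2, 2, 2, 2, 2], giving D = diag(2, 2, 2, 2, 2) and L = D - A. Diagonalising L (or applying a numerical eigensolver to the 5x5 matrix) gives the spectrum above. The single zero eigenvalue shows the graph is connected. There is one zero in the spectrum, matching the 1 component.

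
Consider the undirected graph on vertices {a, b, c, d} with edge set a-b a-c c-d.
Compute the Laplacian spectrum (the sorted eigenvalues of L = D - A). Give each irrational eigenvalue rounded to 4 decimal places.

[0, 0.5858, 2, 3.4142]

With the vertex order [a, b, c, d], the degrees are [2, 1, 2, 1], giving D = diag(2, 1, 2, 1) and L = D - A. Since every row of L sums to 0, the all-ones vector is in the kernel and 0 is an eigenvalue. The single zero eigenvalue shows the graph is connected.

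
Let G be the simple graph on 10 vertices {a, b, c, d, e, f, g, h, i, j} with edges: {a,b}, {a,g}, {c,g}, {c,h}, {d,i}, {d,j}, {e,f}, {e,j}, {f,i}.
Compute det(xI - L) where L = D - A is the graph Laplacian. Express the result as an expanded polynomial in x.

x^10 - 18x^9 + 136x^8 - 560x^7 + 1365x^6 - 2000x^5 + 1700x^4 - 750x^3 + 125x^2

Reading degrees in the order [a, b, c, d, e, f, g, h, i, j] gives [2, 1, 2, 2, 2, 2, 2, 1, 2, 2]; set D = diag(2, 1, 2, 2, 2, 2, 2, 1, 2, 2) and form L = D - A. Computing det(xI - L) by cofactor expansion (or equivalently via sum-over-permutations) gives x^10 - 18x^9 + 136x^8 - 560x^7 + 1365x^6 - 2000x^5 + 1700x^4 - 750x^3 + 125x^2. The coefficient of x^9 equals -trace(L) = -18, matching the sum of degrees. There are 2 zeros in the spectrum, matching the 2 components.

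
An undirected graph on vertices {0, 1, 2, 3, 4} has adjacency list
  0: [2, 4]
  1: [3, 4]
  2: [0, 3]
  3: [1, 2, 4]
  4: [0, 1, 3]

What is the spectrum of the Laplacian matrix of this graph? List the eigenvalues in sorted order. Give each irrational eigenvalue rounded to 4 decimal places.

Reading degrees in the order [0, 1, 2, 3, 4] gives [2, 2, 2, 3, 3]; set D = diag(2, 2, 2, 3, 3) and form L = D - A. Diagonalising L (or applying a numerical eigensolver to the 5x5 matrix) gives the spectrum above. By the matrix-tree theorem the graph has (1/5) * product of the nonzero eigenvalues = 11 spanning trees. The largest eigenvalue, 4.6180, is at most the vertex count 5.

[0, 1.3820, 2.3820, 3.6180, 4.6180]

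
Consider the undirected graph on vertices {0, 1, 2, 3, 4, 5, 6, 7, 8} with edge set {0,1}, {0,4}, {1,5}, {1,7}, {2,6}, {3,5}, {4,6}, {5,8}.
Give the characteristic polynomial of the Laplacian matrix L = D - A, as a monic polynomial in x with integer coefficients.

Each diagonal entry of L is the vertex degree and each off-diagonal entry is -1 where an edge is present, 0 otherwise; in the order [0, 1, 2, 3, 4, 5, 6, 7, 8] the diagonal is [2, 3, 1, 1, 2, 3, 2, 1, 1]. L has integer entries, so p(x) = det(xI - L) has integer coefficients. Expanding the determinant yields x^9 - 16x^8 + 103x^7 - 344x^6 + 642x^5 - 674x^4 + 381x^3 - 102x^2 + 9x. The coefficient of x^8 equals -trace(L) = -16, matching the sum of degrees. By the matrix-tree theorem the graph has (1/9) * product of the nonzero eigenvalues = 1 spanning tree.

x^9 - 16x^8 + 103x^7 - 344x^6 + 642x^5 - 674x^4 + 381x^3 - 102x^2 + 9x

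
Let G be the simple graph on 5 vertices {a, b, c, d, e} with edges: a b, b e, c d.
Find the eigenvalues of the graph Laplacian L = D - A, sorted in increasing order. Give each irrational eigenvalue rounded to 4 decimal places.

Reading degrees in the order [a, b, c, d, e] gives [1, 2, 1, 1, 1]; set D = diag(1, 2, 1, 1, 1) and form L = D - A. Since every row of L sums to 0, the all-ones vector is in the kernel and 0 is an eigenvalue. The 2 zero eigenvalues correspond to the 2 connected components. The eigenvalues sum to 6, which equals trace(L) = 2|E|.

[0, 0, 1, 2, 3]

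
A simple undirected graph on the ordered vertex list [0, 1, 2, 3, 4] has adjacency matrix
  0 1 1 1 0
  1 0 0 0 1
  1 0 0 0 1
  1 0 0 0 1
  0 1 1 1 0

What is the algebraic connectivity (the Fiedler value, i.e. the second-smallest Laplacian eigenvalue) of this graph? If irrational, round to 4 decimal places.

2

Each diagonal entry of L is the vertex degree and each off-diagonal entry is -1 where an edge is present, 0 otherwise; in the order [0, 1, 2, 3, 4] the diagonal is [3, 2, 2, 2, 3]. The sorted Laplacian eigenvalues are [0, 2, 2, 3, 5]; the algebraic connectivity is the second entry, 2. There is one zero in the spectrum, matching the 1 component.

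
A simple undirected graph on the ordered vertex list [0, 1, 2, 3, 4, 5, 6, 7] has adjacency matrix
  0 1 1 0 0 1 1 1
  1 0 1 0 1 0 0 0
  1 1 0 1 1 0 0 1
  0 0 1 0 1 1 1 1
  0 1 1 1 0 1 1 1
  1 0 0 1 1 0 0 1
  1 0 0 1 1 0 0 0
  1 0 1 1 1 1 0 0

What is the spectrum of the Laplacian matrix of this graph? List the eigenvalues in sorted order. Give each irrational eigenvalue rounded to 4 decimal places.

With the vertex order [0, 1, 2, 3, 4, 5, 6, 7], the degrees are [5, 3, 5, 5, 6, 4, 3, 5], giving D = diag(5, 3, 5, 5, 6, 4, 3, 5) and L = D - A. L is symmetric positive semidefinite, so every eigenvalue is real and nonnegative. The largest eigenvalue, 7.7337, is at most the vertex count 8.

[0, 2.6397, 3.1233, 4.6015, 5, 6.2703, 6.6314, 7.7337]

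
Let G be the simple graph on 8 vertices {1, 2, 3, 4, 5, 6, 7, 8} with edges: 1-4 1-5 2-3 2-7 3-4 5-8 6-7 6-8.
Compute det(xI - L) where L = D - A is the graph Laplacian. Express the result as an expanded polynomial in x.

x^8 - 16x^7 + 104x^6 - 352x^5 + 660x^4 - 672x^3 + 336x^2 - 64x

Each diagonal entry of L is the vertex degree and each off-diagonal entry is -1 where an edge is present, 0 otherwise; in the order [1, 2, 3, 4, 5, 6, 7, 8] the diagonal is [2, 2, 2, 2, 2, 2, 2, 2]. Computing det(xI - L) by cofactor expansion (or equivalently via sum-over-permutations) gives x^8 - 16x^7 + 104x^6 - 352x^5 + 660x^4 - 672x^3 + 336x^2 - 64x. The coefficient of x^7 equals -trace(L) = -16, matching the sum of degrees.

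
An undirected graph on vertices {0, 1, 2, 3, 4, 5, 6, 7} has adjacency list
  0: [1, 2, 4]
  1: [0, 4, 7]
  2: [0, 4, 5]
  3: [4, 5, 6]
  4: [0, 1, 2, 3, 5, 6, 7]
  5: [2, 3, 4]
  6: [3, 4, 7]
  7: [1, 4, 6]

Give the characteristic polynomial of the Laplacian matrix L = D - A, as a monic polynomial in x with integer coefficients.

With the vertex order [0, 1, 2, 3, 4, 5, 6, 7], the degrees are [3, 3, 3, 3, 7, 3, 3, 3], giving D = diag(3, 3, 3, 3, 7, 3, 3, 3) and L = D - A. Computing det(xI - L) by cofactor expansion (or equivalently via sum-over-permutations) gives x^8 - 28x^7 + 322x^6 - 1974x^5 + 6965x^4 - 14126x^3 + 15225x^2 - 6728x. The coefficient of x^7 equals -trace(L) = -28, matching the sum of degrees. The eigenvalues sum to 28, which equals trace(L) = 2|E|. The largest eigenvalue, 8, is at most the vertex count 8.

x^8 - 28x^7 + 322x^6 - 1974x^5 + 6965x^4 - 14126x^3 + 15225x^2 - 6728x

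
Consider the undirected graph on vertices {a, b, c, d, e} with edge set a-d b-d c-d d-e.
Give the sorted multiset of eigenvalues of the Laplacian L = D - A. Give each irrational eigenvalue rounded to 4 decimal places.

With the vertex order [a, b, c, d, e], the degrees are [1, 1, 1, 4, 1], giving D = diag(1, 1, 1, 4, 1) and L = D - A. The multiplicity of 0 as a Laplacian eigenvalue equals the number of connected components.

[0, 1, 1, 1, 5]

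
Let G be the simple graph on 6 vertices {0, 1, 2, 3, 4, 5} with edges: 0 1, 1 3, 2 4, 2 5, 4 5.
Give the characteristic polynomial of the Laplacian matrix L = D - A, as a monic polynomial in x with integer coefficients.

x^6 - 10x^5 + 36x^4 - 54x^3 + 27x^2

Each diagonal entry of L is the vertex degree and each off-diagonal entry is -1 where an edge is present, 0 otherwise; in the order [0, 1, 2, 3, 4, 5] the diagonal is [1, 2, 2, 1, 2, 2]. The eigenvalues of L are [0, 0, 1, 3, 3, 3]; the characteristic polynomial is the product of (x - lambda_i), which multiplies out to x^6 - 10x^5 + 36x^4 - 54x^3 + 27x^2. Since p(0) = det(-L) = 0, x divides p(x). There are 2 zeros in the spectrum, matching the 2 components.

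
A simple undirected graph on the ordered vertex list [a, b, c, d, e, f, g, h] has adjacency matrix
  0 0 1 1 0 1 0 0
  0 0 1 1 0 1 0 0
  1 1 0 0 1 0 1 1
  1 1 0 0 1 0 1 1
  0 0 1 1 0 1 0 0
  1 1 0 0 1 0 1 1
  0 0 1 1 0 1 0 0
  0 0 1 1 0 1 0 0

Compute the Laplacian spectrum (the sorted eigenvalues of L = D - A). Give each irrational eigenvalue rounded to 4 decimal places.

[0, 3, 3, 3, 3, 5, 5, 8]

With the vertex order [a, b, c, d, e, f, g, h], the degrees are [3, 3, 5, 5, 3, 5, 3, 3], giving D = diag(3, 3, 5, 5, 3, 5, 3, 3) and L = D - A. Since every row of L sums to 0, the all-ones vector is in the kernel and 0 is an eigenvalue. There is one zero in the spectrum, matching the 1 component.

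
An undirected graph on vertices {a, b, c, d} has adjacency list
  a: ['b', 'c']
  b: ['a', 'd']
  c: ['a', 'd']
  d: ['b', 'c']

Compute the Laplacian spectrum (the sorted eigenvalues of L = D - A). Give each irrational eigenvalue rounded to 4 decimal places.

[0, 2, 2, 4]

Each diagonal entry of L is the vertex degree and each off-diagonal entry is -1 where an edge is present, 0 otherwise; in the order [a, b, c, d] the diagonal is [2, 2, 2, 2]. Diagonalising L (or applying a numerical eigensolver to the 4x4 matrix) gives the spectrum above. The single zero eigenvalue shows the graph is connected. There is one zero in the spectrum, matching the 1 component.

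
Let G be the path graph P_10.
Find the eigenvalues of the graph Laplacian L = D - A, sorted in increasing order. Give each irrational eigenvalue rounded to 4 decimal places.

[0, 0.0979, 0.3820, 0.8244, 1.3820, 2, 2.6180, 3.1756, 3.6180, 3.9021]

The graph has 10 vertices and degree multiset [2, 2, 2, 2, 2, 2, 2, 2, 1, 1]; D is the diagonal matrix of degrees and L = D - A. Diagonalising L (or applying a numerical eigensolver to the 10x10 matrix) gives the spectrum above. By the matrix-tree theorem the graph has (1/10) * product of the nonzero eigenvalues = 1 spanning tree. The eigenvalues sum to 18, which equals trace(L) = 2|E|.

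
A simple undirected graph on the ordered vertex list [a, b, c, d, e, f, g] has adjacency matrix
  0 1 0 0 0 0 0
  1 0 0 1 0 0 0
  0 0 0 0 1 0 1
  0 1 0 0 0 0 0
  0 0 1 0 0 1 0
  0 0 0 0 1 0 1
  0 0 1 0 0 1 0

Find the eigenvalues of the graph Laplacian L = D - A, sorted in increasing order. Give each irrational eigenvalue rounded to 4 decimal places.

[0, 0, 1, 2, 2, 3, 4]

Each diagonal entry of L is the vertex degree and each off-diagonal entry is -1 where an edge is present, 0 otherwise; in the order [a, b, c, d, e, f, g] the diagonal is [1, 2, 2, 1, 2, 2, 2]. L is symmetric positive semidefinite, so every eigenvalue is real and nonnegative. The 2 zero eigenvalues correspond to the 2 connected components. The eigenvalues sum to 12, which equals trace(L) = 2|E|. There are 2 zeros in the spectrum, matching the 2 components.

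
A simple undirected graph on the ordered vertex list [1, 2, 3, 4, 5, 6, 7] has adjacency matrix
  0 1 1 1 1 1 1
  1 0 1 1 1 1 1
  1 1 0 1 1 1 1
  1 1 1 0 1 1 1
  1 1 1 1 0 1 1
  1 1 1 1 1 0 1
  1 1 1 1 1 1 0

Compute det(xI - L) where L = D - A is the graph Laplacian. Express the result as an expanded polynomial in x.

x^7 - 42x^6 + 735x^5 - 6860x^4 + 36015x^3 - 100842x^2 + 117649x

Reading degrees in the order [1, 2, 3, 4, 5, 6, 7] gives [6, 6, 6, 6, 6, 6, 6]; set D = diag(6, 6, 6, 6, 6, 6, 6) and form L = D - A. Computing det(xI - L) by cofactor expansion (or equivalently via sum-over-permutations) gives x^7 - 42x^6 + 735x^5 - 6860x^4 + 36015x^3 - 100842x^2 + 117649x. Since p(0) = det(-L) = 0, x divides p(x). By the matrix-tree theorem the graph has (1/7) * product of the nonzero eigenvalues = 16807 spanning trees. There is one zero in the spectrum, matching the 1 component.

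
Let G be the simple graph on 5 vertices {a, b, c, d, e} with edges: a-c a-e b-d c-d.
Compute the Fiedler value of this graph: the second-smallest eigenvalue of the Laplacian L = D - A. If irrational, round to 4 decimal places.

0.3820

With the vertex order [a, b, c, d, e], the degrees are [2, 1, 2, 2, 1], giving D = diag(2, 1, 2, 2, 1) and L = D - A. Computing the eigenvalues of L and sorting gives [0, 0.3820, 1.3820, 2.6180, 3.6180]. The Fiedler value lambda_2 = 0.3820 is strictly positive, so the graph is connected. By the matrix-tree theorem the graph has (1/5) * product of the nonzero eigenvalues = 1 spanning tree.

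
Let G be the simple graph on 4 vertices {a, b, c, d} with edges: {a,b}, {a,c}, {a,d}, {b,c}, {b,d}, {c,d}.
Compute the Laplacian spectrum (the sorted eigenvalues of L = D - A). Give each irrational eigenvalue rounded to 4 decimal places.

Each diagonal entry of L is the vertex degree and each off-diagonal entry is -1 where an edge is present, 0 otherwise; in the order [a, b, c, d] the diagonal is [3, 3, 3, 3]. L is symmetric positive semidefinite, so every eigenvalue is real and nonnegative. The largest eigenvalue, 4, is at most the vertex count 4. The eigenvalues sum to 12, which equals trace(L) = 2|E|.

[0, 4, 4, 4]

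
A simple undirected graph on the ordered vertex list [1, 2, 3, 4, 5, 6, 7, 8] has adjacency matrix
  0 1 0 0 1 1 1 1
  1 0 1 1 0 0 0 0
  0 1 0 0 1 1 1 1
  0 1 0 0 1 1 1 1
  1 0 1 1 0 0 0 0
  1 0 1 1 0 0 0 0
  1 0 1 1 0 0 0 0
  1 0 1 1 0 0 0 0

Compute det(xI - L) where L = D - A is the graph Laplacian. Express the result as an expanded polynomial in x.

With the vertex order [1, 2, 3, 4, 5, 6, 7, 8], the degrees are [5, 3, 5, 5, 3, 3, 3, 3], giving D = diag(5, 3, 5, 5, 3, 3, 3, 3) and L = D - A. The eigenvalues of L are [0, 3, 3, 3, 3, 5, 5, 8]; the characteristic polynomial is the product of (x - lambda_i), which multiplies out to x^8 - 30x^7 + 375x^6 - 2540x^5 + 10095x^4 - 23598x^3 + 30105x^2 - 16200x. The constant term is 0 because L is singular (the all-ones vector lies in its kernel). By the matrix-tree theorem the graph has (1/8) * product of the nonzero eigenvalues = 2025 spanning trees.

x^8 - 30x^7 + 375x^6 - 2540x^5 + 10095x^4 - 23598x^3 + 30105x^2 - 16200x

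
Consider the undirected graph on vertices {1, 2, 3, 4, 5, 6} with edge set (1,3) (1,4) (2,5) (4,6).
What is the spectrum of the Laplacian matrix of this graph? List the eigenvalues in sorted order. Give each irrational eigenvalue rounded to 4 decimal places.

Each diagonal entry of L is the vertex degree and each off-diagonal entry is -1 where an edge is present, 0 otherwise; in the order [1, 2, 3, 4, 5, 6] the diagonal is [2, 1, 1, 2, 1, 1]. Since every row of L sums to 0, the all-ones vector is in the kernel and 0 is an eigenvalue. The 2 zero eigenvalues correspond to the 2 connected components. The eigenvalues sum to 8, which equals trace(L) = 2|E|. There are 2 zeros in the spectrum, matching the 2 components.

[0, 0, 0.5858, 2, 2, 3.4142]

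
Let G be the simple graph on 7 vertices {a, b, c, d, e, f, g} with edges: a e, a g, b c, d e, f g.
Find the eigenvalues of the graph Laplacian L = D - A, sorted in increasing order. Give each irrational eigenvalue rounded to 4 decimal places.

Each diagonal entry of L is the vertex degree and each off-diagonal entry is -1 where an edge is present, 0 otherwise; in the order [a, b, c, d, e, f, g] the diagonal is [2, 1, 1, 1, 2, 1, 2]. L is symmetric positive semidefinite, so every eigenvalue is real and nonnegative. The 2 zero eigenvalues correspond to the 2 connected components. The eigenvalues sum to 10, which equals trace(L) = 2|E|. The largest eigenvalue, 3.6180, is at most the vertex count 7.

[0, 0, 0.3820, 1.3820, 2, 2.6180, 3.6180]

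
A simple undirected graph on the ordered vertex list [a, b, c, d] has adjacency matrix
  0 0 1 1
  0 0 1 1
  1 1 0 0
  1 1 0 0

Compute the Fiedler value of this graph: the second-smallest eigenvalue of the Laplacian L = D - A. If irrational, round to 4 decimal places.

With the vertex order [a, b, c, d], the degrees are [2, 2, 2, 2], giving D = diag(2, 2, 2, 2) and L = D - A. The smallest Laplacian eigenvalue is always 0. The next one, lambda_2 = 2, measures how hard the graph is to disconnect: larger values mean better connectivity. There is one zero in the spectrum, matching the 1 component. By the matrix-tree theorem the graph has (1/4) * product of the nonzero eigenvalues = 4 spanning trees.

2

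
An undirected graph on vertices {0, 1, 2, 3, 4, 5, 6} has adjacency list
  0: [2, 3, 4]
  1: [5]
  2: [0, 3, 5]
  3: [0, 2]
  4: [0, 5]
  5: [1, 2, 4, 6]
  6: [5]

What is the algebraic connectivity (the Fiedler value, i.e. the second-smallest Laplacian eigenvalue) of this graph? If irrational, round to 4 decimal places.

0.6338

Each diagonal entry of L is the vertex degree and each off-diagonal entry is -1 where an edge is present, 0 otherwise; in the order [0, 1, 2, 3, 4, 5, 6] the diagonal is [3, 1, 3, 2, 2, 4, 1]. The sorted Laplacian eigenvalues are [0, 0.6338, 1, 1.7405, 3.3172, 3.8665, 5.4420]; the algebraic connectivity is the second entry, 0.6338. There is one zero in the spectrum, matching the 1 component.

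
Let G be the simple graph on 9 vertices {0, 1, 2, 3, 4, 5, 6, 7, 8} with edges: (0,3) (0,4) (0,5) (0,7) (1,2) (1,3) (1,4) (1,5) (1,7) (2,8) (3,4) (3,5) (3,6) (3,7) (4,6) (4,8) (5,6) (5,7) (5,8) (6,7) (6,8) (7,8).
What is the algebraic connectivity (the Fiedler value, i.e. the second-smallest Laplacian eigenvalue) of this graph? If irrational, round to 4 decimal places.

Reading degrees in the order [0, 1, 2, 3, 4, 5, 6, 7, 8] gives [4, 5, 2, 6, 5, 6, 5, 6, 5]; set D = diag(4, 5, 2, 6, 5, 6, 5, 6, 5) and form L = D - A. The smallest Laplacian eigenvalue is always 0. The next one, lambda_2 = 1.8017, measures how hard the graph is to disconnect: larger values mean better connectivity. The largest eigenvalue, 8.2716, is at most the vertex count 9.

1.8017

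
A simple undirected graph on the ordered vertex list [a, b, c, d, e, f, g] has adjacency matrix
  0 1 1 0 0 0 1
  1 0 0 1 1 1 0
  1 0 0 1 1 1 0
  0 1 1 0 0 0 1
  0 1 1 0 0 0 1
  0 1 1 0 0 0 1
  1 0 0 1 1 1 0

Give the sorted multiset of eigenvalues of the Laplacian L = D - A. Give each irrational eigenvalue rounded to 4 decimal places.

[0, 3, 3, 3, 4, 4, 7]

With the vertex order [a, b, c, d, e, f, g], the degrees are [3, 4, 4, 3, 3, 3, 4], giving D = diag(3, 4, 4, 3, 3, 3, 4) and L = D - A. Since every row of L sums to 0, the all-ones vector is in the kernel and 0 is an eigenvalue. The single zero eigenvalue shows the graph is connected. There is one zero in the spectrum, matching the 1 component. By the matrix-tree theorem the graph has (1/7) * product of the nonzero eigenvalues = 432 spanning trees.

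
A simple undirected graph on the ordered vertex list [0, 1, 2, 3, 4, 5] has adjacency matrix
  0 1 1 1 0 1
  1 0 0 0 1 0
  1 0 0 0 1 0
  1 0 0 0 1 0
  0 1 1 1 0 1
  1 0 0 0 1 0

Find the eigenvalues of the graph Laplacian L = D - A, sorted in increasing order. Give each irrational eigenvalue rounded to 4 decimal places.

With the vertex order [0, 1, 2, 3, 4, 5], the degrees are [4, 2, 2, 2, 4, 2], giving D = diag(4, 2, 2, 2, 4, 2) and L = D - A. The multiplicity of 0 as a Laplacian eigenvalue equals the number of connected components. There is one zero in the spectrum, matching the 1 component.

[0, 2, 2, 2, 4, 6]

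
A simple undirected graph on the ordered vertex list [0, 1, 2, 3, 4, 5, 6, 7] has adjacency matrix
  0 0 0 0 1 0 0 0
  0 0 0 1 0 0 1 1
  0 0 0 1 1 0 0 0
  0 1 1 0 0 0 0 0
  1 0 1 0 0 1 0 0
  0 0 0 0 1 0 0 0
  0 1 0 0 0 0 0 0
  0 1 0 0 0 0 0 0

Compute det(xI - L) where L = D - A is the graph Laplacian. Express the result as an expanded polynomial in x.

Each diagonal entry of L is the vertex degree and each off-diagonal entry is -1 where an edge is present, 0 otherwise; in the order [0, 1, 2, 3, 4, 5, 6, 7] the diagonal is [1, 3, 2, 2, 3, 1, 1, 1]. L has integer entries, so p(x) = det(xI - L) has integer coefficients. Expanding the determinant yields x^8 - 14x^7 + 76x^6 - 204x^5 + 289x^4 - 214x^3 + 74x^2 - 8x. Since p(0) = det(-L) = 0, x divides p(x). The largest eigenvalue, 4.3429, is at most the vertex count 8. By the matrix-tree theorem the graph has (1/8) * product of the nonzero eigenvalues = 1 spanning tree.

x^8 - 14x^7 + 76x^6 - 204x^5 + 289x^4 - 214x^3 + 74x^2 - 8x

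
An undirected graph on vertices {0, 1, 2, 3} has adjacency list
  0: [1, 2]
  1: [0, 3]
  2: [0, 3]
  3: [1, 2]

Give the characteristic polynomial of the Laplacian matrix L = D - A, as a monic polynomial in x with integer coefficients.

x^4 - 8x^3 + 20x^2 - 16x

With the vertex order [0, 1, 2, 3], the degrees are [2, 2, 2, 2], giving D = diag(2, 2, 2, 2) and L = D - A. The eigenvalues of L are [0, 2, 2, 4]; the characteristic polynomial is the product of (x - lambda_i), which multiplies out to x^4 - 8x^3 + 20x^2 - 16x. The constant term is 0 because L is singular (the all-ones vector lies in its kernel). The eigenvalues sum to 8, which equals trace(L) = 2|E|. By the matrix-tree theorem the graph has (1/4) * product of the nonzero eigenvalues = 4 spanning trees.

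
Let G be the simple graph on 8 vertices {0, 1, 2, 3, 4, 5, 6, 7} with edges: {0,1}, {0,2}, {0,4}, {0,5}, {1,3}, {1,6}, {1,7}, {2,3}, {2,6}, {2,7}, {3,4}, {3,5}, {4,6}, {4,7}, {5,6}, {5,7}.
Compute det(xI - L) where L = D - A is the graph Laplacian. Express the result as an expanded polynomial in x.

x^8 - 32x^7 + 432x^6 - 3200x^5 + 14080x^4 - 36864x^3 + 53248x^2 - 32768x

Reading degrees in the order [0, 1, 2, 3, 4, 5, 6, 7] gives [4, 4, 4, 4, 4, 4, 4, 4]; set D = diag(4, 4, 4, 4, 4, 4, 4, 4) and form L = D - A. Computing det(xI - L) by cofactor expansion (or equivalently via sum-over-permutations) gives x^8 - 32x^7 + 432x^6 - 3200x^5 + 14080x^4 - 36864x^3 + 53248x^2 - 32768x. The coefficient of x^7 equals -trace(L) = -32, matching the sum of degrees. By the matrix-tree theorem the graph has (1/8) * product of the nonzero eigenvalues = 4096 spanning trees.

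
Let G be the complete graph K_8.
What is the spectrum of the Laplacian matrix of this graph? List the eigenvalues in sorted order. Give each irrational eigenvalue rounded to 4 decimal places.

[0, 8, 8, 8, 8, 8, 8, 8]

The graph has 8 vertices and degree multiset [7, 7, 7, 7, 7, 7, 7, 7]; D is the diagonal matrix of degrees and L = D - A. L is symmetric positive semidefinite, so every eigenvalue is real and nonnegative. The single zero eigenvalue shows the graph is connected. There is one zero in the spectrum, matching the 1 component. The largest eigenvalue, 8, is at most the vertex count 8.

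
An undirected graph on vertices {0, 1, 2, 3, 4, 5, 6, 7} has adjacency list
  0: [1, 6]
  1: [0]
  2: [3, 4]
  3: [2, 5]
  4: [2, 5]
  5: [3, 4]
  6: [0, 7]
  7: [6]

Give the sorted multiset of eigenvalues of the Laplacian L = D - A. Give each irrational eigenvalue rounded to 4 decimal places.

[0, 0, 0.5858, 2, 2, 2, 3.4142, 4]

Each diagonal entry of L is the vertex degree and each off-diagonal entry is -1 where an edge is present, 0 otherwise; in the order [0, 1, 2, 3, 4, 5, 6, 7] the diagonal is [2, 1, 2, 2, 2, 2, 2, 1]. The multiplicity of 0 as a Laplacian eigenvalue equals the number of connected components. The 2 zero eigenvalues correspond to the 2 connected components. The eigenvalues sum to 14, which equals trace(L) = 2|E|.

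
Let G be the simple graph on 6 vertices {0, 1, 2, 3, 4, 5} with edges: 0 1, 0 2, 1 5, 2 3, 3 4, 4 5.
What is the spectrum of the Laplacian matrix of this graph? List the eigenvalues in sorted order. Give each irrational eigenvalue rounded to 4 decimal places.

[0, 1, 1, 3, 3, 4]

With the vertex order [0, 1, 2, 3, 4, 5], the degrees are [2, 2, 2, 2, 2, 2], giving D = diag(2, 2, 2, 2, 2, 2) and L = D - A. L is symmetric positive semidefinite, so every eigenvalue is real and nonnegative. The single zero eigenvalue shows the graph is connected.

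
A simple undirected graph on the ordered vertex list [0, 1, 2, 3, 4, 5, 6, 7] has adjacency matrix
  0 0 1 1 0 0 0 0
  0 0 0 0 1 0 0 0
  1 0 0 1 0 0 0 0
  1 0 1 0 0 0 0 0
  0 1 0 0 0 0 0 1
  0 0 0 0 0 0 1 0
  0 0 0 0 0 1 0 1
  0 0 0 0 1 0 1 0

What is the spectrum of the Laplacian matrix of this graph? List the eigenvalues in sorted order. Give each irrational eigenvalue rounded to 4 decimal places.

With the vertex order [0, 1, 2, 3, 4, 5, 6, 7], the degrees are [2, 1, 2, 2, 2, 1, 2, 2], giving D = diag(2, 1, 2, 2, 2, 1, 2, 2) and L = D - A. Since every row of L sums to 0, the all-ones vector is in the kernel and 0 is an eigenvalue. The 2 zero eigenvalues correspond to the 2 connected components. There are 2 zeros in the spectrum, matching the 2 components.

[0, 0, 0.3820, 1.3820, 2.6180, 3, 3, 3.6180]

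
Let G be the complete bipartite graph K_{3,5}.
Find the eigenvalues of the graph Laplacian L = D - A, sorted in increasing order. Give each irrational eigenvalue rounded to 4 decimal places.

[0, 3, 3, 3, 3, 5, 5, 8]

The graph has 8 vertices and degree multiset [5, 5, 5, 3, 3, 3, 3, 3]; D is the diagonal matrix of degrees and L = D - A. Diagonalising L (or applying a numerical eigensolver to the 8x8 matrix) gives the spectrum above.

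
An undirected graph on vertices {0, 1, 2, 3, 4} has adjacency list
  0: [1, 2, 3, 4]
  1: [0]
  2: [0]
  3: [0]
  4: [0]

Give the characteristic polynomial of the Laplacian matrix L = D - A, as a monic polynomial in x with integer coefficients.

x^5 - 8x^4 + 18x^3 - 16x^2 + 5x

Reading degrees in the order [0, 1, 2, 3, 4] gives [4, 1, 1, 1, 1]; set D = diag(4, 1, 1, 1, 1) and form L = D - A. L has integer entries, so p(x) = det(xI - L) has integer coefficients. Expanding the determinant yields x^5 - 8x^4 + 18x^3 - 16x^2 + 5x. The constant term is 0 because L is singular (the all-ones vector lies in its kernel). By the matrix-tree theorem the graph has (1/5) * product of the nonzero eigenvalues = 1 spanning tree.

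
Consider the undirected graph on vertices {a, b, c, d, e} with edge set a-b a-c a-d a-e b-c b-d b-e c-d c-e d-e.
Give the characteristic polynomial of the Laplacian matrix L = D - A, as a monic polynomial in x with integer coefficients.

Each diagonal entry of L is the vertex degree and each off-diagonal entry is -1 where an edge is present, 0 otherwise; in the order [a, b, c, d, e] the diagonal is [4, 4, 4, 4, 4]. Computing det(xI - L) by cofactor expansion (or equivalently via sum-over-permutations) gives x^5 - 20x^4 + 150x^3 - 500x^2 + 625x. Since p(0) = det(-L) = 0, x divides p(x). There is one zero in the spectrum, matching the 1 component.

x^5 - 20x^4 + 150x^3 - 500x^2 + 625x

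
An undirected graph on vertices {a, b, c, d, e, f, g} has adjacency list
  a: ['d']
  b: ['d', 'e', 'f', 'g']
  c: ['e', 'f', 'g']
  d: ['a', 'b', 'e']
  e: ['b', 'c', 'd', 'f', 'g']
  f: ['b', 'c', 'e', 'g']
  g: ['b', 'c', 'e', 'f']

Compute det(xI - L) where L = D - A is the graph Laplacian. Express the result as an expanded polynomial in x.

Reading degrees in the order [a, b, c, d, e, f, g] gives [1, 4, 3, 3, 5, 4, 4]; set D = diag(1, 4, 3, 3, 5, 4, 4) and form L = D - A. L has integer entries, so p(x) = det(xI - L) has integer coefficients. Expanding the determinant yields x^7 - 24x^6 + 230x^5 - 1112x^4 + 2798x^3 - 3324x^2 + 1295x. The coefficient of x^6 equals -trace(L) = -24, matching the sum of degrees. The eigenvalues sum to 24, which equals trace(L) = 2|E|.

x^7 - 24x^6 + 230x^5 - 1112x^4 + 2798x^3 - 3324x^2 + 1295x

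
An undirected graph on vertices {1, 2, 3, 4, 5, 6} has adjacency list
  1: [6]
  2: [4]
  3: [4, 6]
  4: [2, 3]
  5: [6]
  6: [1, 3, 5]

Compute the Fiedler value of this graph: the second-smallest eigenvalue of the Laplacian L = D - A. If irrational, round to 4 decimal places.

0.3249

Each diagonal entry of L is the vertex degree and each off-diagonal entry is -1 where an edge is present, 0 otherwise; in the order [1, 2, 3, 4, 5, 6] the diagonal is [1, 1, 2, 2, 1, 3]. The sorted Laplacian eigenvalues are [0, 0.3249, 1, 1.4608, 3, 4.2143]; the algebraic connectivity is the second entry, 0.3249.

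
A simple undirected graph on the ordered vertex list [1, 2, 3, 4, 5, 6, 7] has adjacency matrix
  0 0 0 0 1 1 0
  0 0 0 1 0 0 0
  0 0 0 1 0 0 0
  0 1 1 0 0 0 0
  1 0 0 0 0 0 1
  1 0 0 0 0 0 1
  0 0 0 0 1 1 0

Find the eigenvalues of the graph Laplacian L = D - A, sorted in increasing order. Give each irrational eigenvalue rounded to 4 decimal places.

[0, 0, 1, 2, 2, 3, 4]

Reading degrees in the order [1, 2, 3, 4, 5, 6, 7] gives [2, 1, 1, 2, 2, 2, 2]; set D = diag(2, 1, 1, 2, 2, 2, 2) and form L = D - A. Since every row of L sums to 0, the all-ones vector is in the kernel and 0 is an eigenvalue. The 2 zero eigenvalues correspond to the 2 connected components. There are 2 zeros in the spectrum, matching the 2 components.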